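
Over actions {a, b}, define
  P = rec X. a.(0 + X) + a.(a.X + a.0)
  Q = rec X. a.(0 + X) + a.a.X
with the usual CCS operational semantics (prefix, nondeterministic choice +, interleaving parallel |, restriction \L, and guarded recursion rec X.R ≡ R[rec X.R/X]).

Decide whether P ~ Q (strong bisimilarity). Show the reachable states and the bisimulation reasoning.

P ≁ Q

Reachable graph of P (4 states):
  u0 = rec X. a.(0 + X) + a.(a.X + a.0) :: =a=> u1, =a=> u2
  u1 = 0 + (rec X. a.(0 + X) + a.(a.X + a.0)) :: =a=> u1, =a=> u2
  u2 = a.(rec X. a.(0 + X) + a.(a.X + a.0)) + a.0 :: =a=> u0, =a=> u3
  u3 = 0 :: deadlocked
Reachable graph of Q (3 states):
  v0 = rec X. a.(0 + X) + a.a.X :: =a=> v1, =a=> v2
  v1 = 0 + (rec X. a.(0 + X) + a.a.X) :: =a=> v1, =a=> v2
  v2 = a.(rec X. a.(0 + X) + a.a.X) :: =a=> v0
Bisimilarity quotient blocks:
  B0 = {u0, u1}
  B1 = {u2}
  B2 = {u3}
  B3 = {v0, v1, v2}
u0 ∈ B0, v0 ∈ B3 → different blocks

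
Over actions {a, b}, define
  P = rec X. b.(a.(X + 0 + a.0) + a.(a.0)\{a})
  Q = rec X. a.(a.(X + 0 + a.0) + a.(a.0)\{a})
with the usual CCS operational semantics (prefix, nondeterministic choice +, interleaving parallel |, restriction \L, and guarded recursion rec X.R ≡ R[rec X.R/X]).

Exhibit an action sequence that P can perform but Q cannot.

b

P's transition system — 5 states:
  u0 = rec X. b.(a.(X + 0 + a.0) + a.(a.0)\{a}) | -b-> u1
  u1 = a.((rec X. b.(a.(X + 0 + a.0) + a.(a.0)\{a})) + 0 + a.0) + a.(a.0)\{a} | -a-> u2, -a-> u3
  u2 = (a.0)\{a} | ·
  u3 = (rec X. b.(a.(X + 0 + a.0) + a.(a.0)\{a})) + 0 + a.0 | -a-> u4, -b-> u1
  u4 = 0 | ·
Q's transition system — 5 states:
  v0 = rec X. a.(a.(X + 0 + a.0) + a.(a.0)\{a}) | -a-> v1
  v1 = a.((rec X. a.(a.(X + 0 + a.0) + a.(a.0)\{a})) + 0 + a.0) + a.(a.0)\{a} | -a-> v2, -a-> v3
  v2 = (a.0)\{a} | ·
  v3 = (rec X. a.(a.(X + 0 + a.0) + a.(a.0)\{a})) + 0 + a.0 | -a-> v1, -a-> v4
  v4 = 0 | ·
Run σ = ⟨b⟩ on P: start {u0}
  step 1 (b): {u1}
  P completes σ.
Run σ = ⟨b⟩ on Q: start {v0}
  step 1 (b): ∅ (Q stuck)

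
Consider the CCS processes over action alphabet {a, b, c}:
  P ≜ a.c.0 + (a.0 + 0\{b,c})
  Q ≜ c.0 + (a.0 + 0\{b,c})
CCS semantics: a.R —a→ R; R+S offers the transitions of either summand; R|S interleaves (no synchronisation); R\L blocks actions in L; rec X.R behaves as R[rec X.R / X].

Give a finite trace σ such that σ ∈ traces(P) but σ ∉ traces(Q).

LTS(P): 3 reachable states
  m0 = a.c.0 + (a.0 + 0\{b,c}) has moves --a--▸ m1, --a--▸ m2
  m1 = 0 has moves ∅
  m2 = c.0 has moves --c--▸ m1
LTS(Q): 2 reachable states
  n0 = c.0 + (a.0 + 0\{b,c}) has moves --a--▸ n1, --c--▸ n1
  n1 = 0 has moves ∅
Run σ = ⟨ac⟩ on P: start {m0}
  after a @ step 1: {m1, m2}
  after c @ step 2: {m1}
  — P admits the full trace.
Run σ = ⟨ac⟩ on Q: start {n0}
  after a @ step 1: {n1}
  after c @ step 2: ∅ (Q stuck)

ac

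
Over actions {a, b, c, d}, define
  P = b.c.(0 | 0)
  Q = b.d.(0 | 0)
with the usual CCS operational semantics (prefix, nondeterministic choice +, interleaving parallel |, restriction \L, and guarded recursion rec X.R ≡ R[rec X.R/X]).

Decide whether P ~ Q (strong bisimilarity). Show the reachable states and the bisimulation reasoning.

P's transition system — 3 states:
  s0 = b.c.(0 | 0) :: ··b··> s1
  s1 = c.(0 | 0) :: ··c··> s2
  s2 = 0 | 0 :: (no moves)
Q's transition system — 3 states:
  t0 = b.d.(0 | 0) :: ··b··> t1
  t1 = d.(0 | 0) :: ··d··> t2
  t2 = 0 | 0 :: (no moves)
Bisimilarity quotient blocks:
  B0 = {s0}
  B1 = {s1}
  B2 = {s2, t2}
  B3 = {t0}
  B4 = {t1}
s0 ∈ B0, t0 ∈ B3 → different blocks

not bisimilar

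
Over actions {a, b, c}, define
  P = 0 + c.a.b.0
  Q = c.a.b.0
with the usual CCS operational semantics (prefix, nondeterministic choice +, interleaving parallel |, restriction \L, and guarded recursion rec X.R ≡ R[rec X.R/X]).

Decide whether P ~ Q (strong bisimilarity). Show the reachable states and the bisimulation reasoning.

YES

Reachable graph of P (4 states):
  s0 = 0 + c.a.b.0 has moves —c→ s1
  s1 = a.b.0 has moves —a→ s2
  s2 = b.0 has moves —b→ s3
  s3 = 0 has moves deadlocked
Reachable graph of Q (4 states):
  t0 = c.a.b.0 has moves —c→ t1
  t1 = a.b.0 has moves —a→ t2
  t2 = b.0 has moves —b→ t3
  t3 = 0 has moves deadlocked
Coarsest stable partition (strong bisimilarity classes):
  B0 = {s0, t0}
  B1 = {s1, t1}
  B2 = {s2, t2}
  B3 = {s3, t3}
s0 ∈ B0, t0 ∈ B0 → same block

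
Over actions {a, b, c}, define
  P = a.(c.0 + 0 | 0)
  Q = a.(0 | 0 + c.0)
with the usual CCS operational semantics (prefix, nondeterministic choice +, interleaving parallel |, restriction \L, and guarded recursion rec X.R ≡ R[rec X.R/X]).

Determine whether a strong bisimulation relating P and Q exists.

LTS(P): 3 reachable states
  s0 = a.(c.0 + 0 | 0) | ··a··> s1
  s1 = c.0 + 0 | 0 | ··c··> s2
  s2 = 0 | ∅
LTS(Q): 3 reachable states
  t0 = a.(0 | 0 + c.0) | ··a··> t1
  t1 = 0 | 0 + c.0 | ··c··> t2
  t2 = 0 | ∅
Coarsest stable partition (strong bisimilarity classes):
  B0 = {s0, t0}
  B1 = {s1, t1}
  B2 = {s2, t2}
s0 ∈ B0, t0 ∈ B0 → same block

bisimilar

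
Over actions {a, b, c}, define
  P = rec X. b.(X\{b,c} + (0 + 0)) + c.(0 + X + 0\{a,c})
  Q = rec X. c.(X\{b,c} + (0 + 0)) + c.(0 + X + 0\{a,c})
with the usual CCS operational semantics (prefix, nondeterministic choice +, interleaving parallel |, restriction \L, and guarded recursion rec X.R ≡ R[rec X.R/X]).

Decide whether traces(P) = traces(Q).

LTS(P): 3 reachable states
  s0 = rec X. b.(X\{b,c} + (0 + 0)) + c.(0 + X + 0\{a,c}) → --b--▸ s1, --c--▸ s2
  s1 = (rec X. b.(X\{b,c} + (0 + 0)) + c.(0 + X + 0\{a,c}))\{b,c} + (0 + 0) → (no moves)
  s2 = 0 + (rec X. b.(X\{b,c} + (0 + 0)) + c.(0 + X + 0\{a,c})) + 0\{a,c} → --b--▸ s1, --c--▸ s2
LTS(Q): 3 reachable states
  t0 = rec X. c.(X\{b,c} + (0 + 0)) + c.(0 + X + 0\{a,c}) → --c--▸ t1, --c--▸ t2
  t1 = (rec X. c.(X\{b,c} + (0 + 0)) + c.(0 + X + 0\{a,c}))\{b,c} + (0 + 0) → (no moves)
  t2 = 0 + (rec X. c.(X\{b,c} + (0 + 0)) + c.(0 + X + 0\{a,c})) + 0\{a,c} → --c--▸ t1, --c--▸ t2
Executing b from P (initial set {s0}):
  after b @ step 1: {s1}
  P completes σ.
Executing b from Q (initial set {t0}):
  after b @ step 1: ∅  — Q cannot continue

trace-distinct — witness ⟨b⟩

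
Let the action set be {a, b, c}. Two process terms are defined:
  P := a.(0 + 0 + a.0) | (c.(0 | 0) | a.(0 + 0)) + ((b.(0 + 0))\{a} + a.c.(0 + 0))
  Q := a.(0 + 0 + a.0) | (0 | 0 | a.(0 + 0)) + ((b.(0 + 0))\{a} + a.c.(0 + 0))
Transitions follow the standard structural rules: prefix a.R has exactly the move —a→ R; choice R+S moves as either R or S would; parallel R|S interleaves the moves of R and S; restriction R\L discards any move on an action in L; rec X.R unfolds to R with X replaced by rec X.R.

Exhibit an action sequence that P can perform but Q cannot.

c

LTS(P): 15 reachable states
  p0 = a.(0 + 0 + a.0) | (c.(0 | 0) | a.(0 + 0)) + ((b.(0 + 0))\{a} + a.c.(0 + 0)) ⊢ -a-> p1, -a-> p2, -a-> p3, -b-> p4, -c-> p5
  p1 = (0 + 0 + a.0) | (c.(0 | 0) | a.(0 + 0)) ⊢ -a-> p6, -a-> p7, -c-> p8
  p2 = a.(0 + 0 + a.0) | (c.(0 | 0) | (0 + 0)) ⊢ -a-> p6, -c-> p9
  p3 = c.(0 + 0) ⊢ -c-> p10
  p4 = (0 + 0)\{a} ⊢ ∅
  p5 = a.(0 + 0 + a.0) | (0 | 0 | a.(0 + 0)) ⊢ -a-> p8, -a-> p9
  p6 = (0 + 0 + a.0) | (c.(0 | 0) | (0 + 0)) ⊢ -a-> p11, -c-> p12
  p7 = 0 | (c.(0 | 0) | a.(0 + 0)) ⊢ -a-> p11, -c-> p13
  p8 = (0 + 0 + a.0) | (0 | 0 | a.(0 + 0)) ⊢ -a-> p12, -a-> p13
  p9 = a.(0 + 0 + a.0) | (0 | 0 | (0 + 0)) ⊢ -a-> p12
  p10 = 0 + 0 ⊢ ∅
  p11 = 0 | (c.(0 | 0) | (0 + 0)) ⊢ -c-> p14
  p12 = (0 + 0 + a.0) | (0 | 0 | (0 + 0)) ⊢ -a-> p14
  p13 = 0 | (0 | 0 | a.(0 + 0)) ⊢ -a-> p14
  p14 = 0 | (0 | 0 | (0 + 0)) ⊢ ∅
LTS(Q): 9 reachable states
  q0 = a.(0 + 0 + a.0) | (0 | 0 | a.(0 + 0)) + ((b.(0 + 0))\{a} + a.c.(0 + 0)) ⊢ -a-> q1, -a-> q2, -a-> q3, -b-> q4
  q1 = (0 + 0 + a.0) | (0 | 0 | a.(0 + 0)) ⊢ -a-> q5, -a-> q6
  q2 = a.(0 + 0 + a.0) | (0 | 0 | (0 + 0)) ⊢ -a-> q5
  q3 = c.(0 + 0) ⊢ -c-> q7
  q4 = (0 + 0)\{a} ⊢ ∅
  q5 = (0 + 0 + a.0) | (0 | 0 | (0 + 0)) ⊢ -a-> q8
  q6 = 0 | (0 | 0 | a.(0 + 0)) ⊢ -a-> q8
  q7 = 0 + 0 ⊢ ∅
  q8 = 0 | (0 | 0 | (0 + 0)) ⊢ ∅
Run σ = ⟨c⟩ on P: start {p0}
  [1] c ⇒ {p5}
  P completes σ.
Run σ = ⟨c⟩ on Q: start {q0}
  [1] c ⇒ ∅  — Q cannot continue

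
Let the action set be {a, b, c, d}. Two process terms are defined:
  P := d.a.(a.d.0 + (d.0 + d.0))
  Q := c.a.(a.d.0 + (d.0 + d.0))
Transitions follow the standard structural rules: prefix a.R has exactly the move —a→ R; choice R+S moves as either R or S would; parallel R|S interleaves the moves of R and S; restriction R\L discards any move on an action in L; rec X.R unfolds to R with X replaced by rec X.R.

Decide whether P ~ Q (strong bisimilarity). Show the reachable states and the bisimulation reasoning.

not bisimilar

Reachable graph of P (5 states):
  p0 = d.a.(a.d.0 + (d.0 + d.0)) | —d→ p1
  p1 = a.(a.d.0 + (d.0 + d.0)) | —a→ p2
  p2 = a.d.0 + (d.0 + d.0) | —a→ p3, —d→ p4
  p3 = d.0 | —d→ p4
  p4 = 0 | stopped
Reachable graph of Q (5 states):
  q0 = c.a.(a.d.0 + (d.0 + d.0)) | —c→ q1
  q1 = a.(a.d.0 + (d.0 + d.0)) | —a→ q2
  q2 = a.d.0 + (d.0 + d.0) | —a→ q3, —d→ q4
  q3 = d.0 | —d→ q4
  q4 = 0 | stopped
Bisimilarity quotient blocks:
  B0 = {p0}
  B1 = {p1, q1}
  B2 = {p2, q2}
  B3 = {p4, q4}
  B4 = {p3, q3}
  B5 = {q0}
p0 ∈ B0, q0 ∈ B5 → different blocks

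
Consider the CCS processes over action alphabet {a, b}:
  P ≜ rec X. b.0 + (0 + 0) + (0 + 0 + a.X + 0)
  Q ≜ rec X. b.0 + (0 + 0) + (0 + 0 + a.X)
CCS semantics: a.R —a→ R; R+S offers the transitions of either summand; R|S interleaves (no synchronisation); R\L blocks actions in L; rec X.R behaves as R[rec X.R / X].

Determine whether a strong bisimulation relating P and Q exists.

LTS(P): 2 reachable states
  m0 = rec X. b.0 + (0 + 0) + (0 + 0 + a.X + 0) → =a=> m0, =b=> m1
  m1 = 0 → ·
LTS(Q): 2 reachable states
  n0 = rec X. b.0 + (0 + 0) + (0 + 0 + a.X) → =a=> n0, =b=> n1
  n1 = 0 → ·
Partition-refinement fixed point:
  B0 = {m0, n0}
  B1 = {m1, n1}
m0 ∈ B0, n0 ∈ B0 → same block

YES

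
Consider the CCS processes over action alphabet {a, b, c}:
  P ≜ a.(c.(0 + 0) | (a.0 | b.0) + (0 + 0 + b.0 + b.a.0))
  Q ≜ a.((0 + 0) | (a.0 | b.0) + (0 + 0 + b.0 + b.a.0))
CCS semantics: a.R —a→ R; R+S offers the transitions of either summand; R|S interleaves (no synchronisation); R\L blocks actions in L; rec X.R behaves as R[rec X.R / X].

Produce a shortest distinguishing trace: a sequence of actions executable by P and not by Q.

P's transition system — 11 states:
  s0 = a.(c.(0 + 0) | (a.0 | b.0) + (0 + 0 + b.0 + b.a.0)) | ··a··> s1
  s1 = c.(0 + 0) | (a.0 | b.0) + (0 + 0 + b.0 + b.a.0) | ··a··> s2, ··b··> s3, ··b··> s4, ··b··> s5, ··c··> s6
  s2 = c.(0 + 0) | (0 | b.0) | ··b··> s7, ··c··> s8
  s3 = 0 | ·
  s4 = a.0 | ··a··> s3
  s5 = c.(0 + 0) | (a.0 | 0) | ··a··> s7, ··c··> s9
  s6 = (0 + 0) | (a.0 | b.0) | ··a··> s8, ··b··> s9
  s7 = c.(0 + 0) | (0 | 0) | ··c··> s10
  s8 = (0 + 0) | (0 | b.0) | ··b··> s10
  s9 = (0 + 0) | (a.0 | 0) | ··a··> s10
  s10 = (0 + 0) | (0 | 0) | ·
Q's transition system — 7 states:
  t0 = a.((0 + 0) | (a.0 | b.0) + (0 + 0 + b.0 + b.a.0)) | ··a··> t1
  t1 = (0 + 0) | (a.0 | b.0) + (0 + 0 + b.0 + b.a.0) | ··a··> t2, ··b··> t3, ··b··> t4, ··b··> t5
  t2 = (0 + 0) | (0 | b.0) | ··b··> t6
  t3 = (0 + 0) | (a.0 | 0) | ··a··> t6
  t4 = 0 | ·
  t5 = a.0 | ··a··> t4
  t6 = (0 + 0) | (0 | 0) | ·
Trace ⟨ac⟩ through P, begin at {s0}:
  [1] a ⇒ {s1}
  [2] c ⇒ {s6}
  — P admits the full trace.
Trace ⟨ac⟩ through Q, begin at {t0}:
  [1] a ⇒ {t1}
  [2] c ⇒ ∅ (Q stuck)

ac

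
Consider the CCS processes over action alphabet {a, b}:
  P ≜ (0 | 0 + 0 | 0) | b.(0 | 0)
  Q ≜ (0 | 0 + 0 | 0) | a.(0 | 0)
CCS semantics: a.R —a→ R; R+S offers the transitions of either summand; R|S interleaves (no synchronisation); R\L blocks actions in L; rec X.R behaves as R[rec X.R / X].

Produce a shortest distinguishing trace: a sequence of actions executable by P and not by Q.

P's transition system — 2 states:
  m0 = (0 | 0 + 0 | 0) | b.(0 | 0) ⊢ ··b··> m1
  m1 = (0 | 0 + 0 | 0) | (0 | 0) ⊢ (no moves)
Q's transition system — 2 states:
  n0 = (0 | 0 + 0 | 0) | a.(0 | 0) ⊢ ··a··> n1
  n1 = (0 | 0 + 0 | 0) | (0 | 0) ⊢ (no moves)
Trace ⟨b⟩ through P, begin at {m0}:
  step 1 (b): {m1}
  — P admits the full trace.
Trace ⟨b⟩ through Q, begin at {n0}:
  step 1 (b): ∅  — Q cannot continue

b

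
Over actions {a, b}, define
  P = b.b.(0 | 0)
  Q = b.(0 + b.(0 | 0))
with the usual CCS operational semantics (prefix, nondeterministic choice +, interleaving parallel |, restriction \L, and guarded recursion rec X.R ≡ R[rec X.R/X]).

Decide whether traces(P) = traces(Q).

Reachable graph of P (3 states):
  p0 = b.b.(0 | 0) :: -b-> p1
  p1 = b.(0 | 0) :: -b-> p2
  p2 = 0 | 0 :: (no moves)
Reachable graph of Q (3 states):
  q0 = b.(0 + b.(0 | 0)) :: -b-> q1
  q1 = 0 + b.(0 | 0) :: -b-> q2
  q2 = 0 | 0 :: (no moves)
Coarsest stable partition (strong bisimilarity classes):
  B0 = {p0, q0}
  B1 = {p1, q1}
  B2 = {p2, q2}
p0 ∈ B0, q0 ∈ B0 → same block
Bisimilar ⇒ trace-equivalent.

trace-equivalent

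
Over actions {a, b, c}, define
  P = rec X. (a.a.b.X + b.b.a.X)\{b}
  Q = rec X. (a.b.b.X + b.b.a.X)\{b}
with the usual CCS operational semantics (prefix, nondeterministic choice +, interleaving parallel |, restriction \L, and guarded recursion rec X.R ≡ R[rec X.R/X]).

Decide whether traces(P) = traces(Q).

NO — witness ⟨aa⟩

Reachable graph of P (3 states):
  s0 = rec X. (a.a.b.X + b.b.a.X)\{b} → ··a··> s1
  s1 = (a.b.(rec X. (a.a.b.X + b.b.a.X)\{b}))\{b} → ··a··> s2
  s2 = (b.(rec X. (a.a.b.X + b.b.a.X)\{b}))\{b} → (no moves)
Reachable graph of Q (2 states):
  t0 = rec X. (a.b.b.X + b.b.a.X)\{b} → ··a··> t1
  t1 = (b.b.(rec X. (a.b.b.X + b.b.a.X)\{b}))\{b} → (no moves)
Trace ⟨aa⟩ through P, begin at {s0}:
  [1] a ⇒ {s1}
  [2] a ⇒ {s2}
  P completes σ.
Trace ⟨aa⟩ through Q, begin at {t0}:
  [1] a ⇒ {t1}
  [2] a ⇒ ∅  — Q cannot continue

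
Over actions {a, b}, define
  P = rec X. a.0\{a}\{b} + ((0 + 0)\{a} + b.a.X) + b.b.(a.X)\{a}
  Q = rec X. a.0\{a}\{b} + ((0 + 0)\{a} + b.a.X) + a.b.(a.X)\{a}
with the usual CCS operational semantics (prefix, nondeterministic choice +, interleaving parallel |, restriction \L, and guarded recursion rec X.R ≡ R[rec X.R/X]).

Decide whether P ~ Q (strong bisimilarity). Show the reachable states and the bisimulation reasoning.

Reachable graph of P (5 states):
  m0 = rec X. a.0\{a}\{b} + ((0 + 0)\{a} + b.a.X) + b.b.(a.X)\{a} :: -a-> m1, -b-> m2, -b-> m3
  m1 = 0\{a}\{b} :: ·
  m2 = a.(rec X. a.0\{a}\{b} + ((0 + 0)\{a} + b.a.X) + b.b.(a.X)\{a}) :: -a-> m0
  m3 = b.(a.(rec X. a.0\{a}\{b} + ((0 + 0)\{a} + b.a.X) + b.b.(a.X)\{a}))\{a} :: -b-> m4
  m4 = (a.(rec X. a.0\{a}\{b} + ((0 + 0)\{a} + b.a.X) + b.b.(a.X)\{a}))\{a} :: ·
Reachable graph of Q (5 states):
  n0 = rec X. a.0\{a}\{b} + ((0 + 0)\{a} + b.a.X) + a.b.(a.X)\{a} :: -a-> n1, -a-> n2, -b-> n3
  n1 = 0\{a}\{b} :: ·
  n2 = b.(a.(rec X. a.0\{a}\{b} + ((0 + 0)\{a} + b.a.X) + a.b.(a.X)\{a}))\{a} :: -b-> n4
  n3 = a.(rec X. a.0\{a}\{b} + ((0 + 0)\{a} + b.a.X) + a.b.(a.X)\{a}) :: -a-> n0
  n4 = (a.(rec X. a.0\{a}\{b} + ((0 + 0)\{a} + b.a.X) + a.b.(a.X)\{a}))\{a} :: ·
Bisimilarity quotient blocks:
  B0 = {m0}
  B1 = {m3, n2}
  B2 = {m1, m4, n1, n4}
  B3 = {m2}
  B4 = {n0}
  B5 = {n3}
m0 ∈ B0, n0 ∈ B4 → different blocks

NO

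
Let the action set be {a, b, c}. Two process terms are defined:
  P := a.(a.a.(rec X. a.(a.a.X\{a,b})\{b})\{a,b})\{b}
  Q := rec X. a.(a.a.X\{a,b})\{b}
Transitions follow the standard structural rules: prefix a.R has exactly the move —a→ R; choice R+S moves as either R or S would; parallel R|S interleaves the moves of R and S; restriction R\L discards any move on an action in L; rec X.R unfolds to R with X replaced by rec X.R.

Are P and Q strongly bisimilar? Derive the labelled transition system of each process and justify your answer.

YES

LTS(P): 4 reachable states
  s0 = a.(a.a.(rec X. a.(a.a.X\{a,b})\{b})\{a,b})\{b} has moves --a--▸ s1
  s1 = (a.a.(rec X. a.(a.a.X\{a,b})\{b})\{a,b})\{b} has moves --a--▸ s2
  s2 = (a.(rec X. a.(a.a.X\{a,b})\{b})\{a,b})\{b} has moves --a--▸ s3
  s3 = (rec X. a.(a.a.X\{a,b})\{b})\{a,b}\{b} has moves (no moves)
LTS(Q): 4 reachable states
  t0 = rec X. a.(a.a.X\{a,b})\{b} has moves --a--▸ t1
  t1 = (a.a.(rec X. a.(a.a.X\{a,b})\{b})\{a,b})\{b} has moves --a--▸ t2
  t2 = (a.(rec X. a.(a.a.X\{a,b})\{b})\{a,b})\{b} has moves --a--▸ t3
  t3 = (rec X. a.(a.a.X\{a,b})\{b})\{a,b}\{b} has moves (no moves)
Coarsest stable partition (strong bisimilarity classes):
  B0 = {s0, t0}
  B1 = {s1, t1}
  B2 = {s2, t2}
  B3 = {s3, t3}
s0 ∈ B0, t0 ∈ B0 → same block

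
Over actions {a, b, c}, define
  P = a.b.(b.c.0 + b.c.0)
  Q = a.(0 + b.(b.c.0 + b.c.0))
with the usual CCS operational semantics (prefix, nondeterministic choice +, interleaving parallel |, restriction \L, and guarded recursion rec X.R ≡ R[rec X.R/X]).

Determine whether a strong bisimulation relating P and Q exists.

P ~ Q

LTS(P): 5 reachable states
  p0 = a.b.(b.c.0 + b.c.0) has moves —a→ p1
  p1 = b.(b.c.0 + b.c.0) has moves —b→ p2
  p2 = b.c.0 + b.c.0 has moves —b→ p3
  p3 = c.0 has moves —c→ p4
  p4 = 0 has moves (no moves)
LTS(Q): 5 reachable states
  q0 = a.(0 + b.(b.c.0 + b.c.0)) has moves —a→ q1
  q1 = 0 + b.(b.c.0 + b.c.0) has moves —b→ q2
  q2 = b.c.0 + b.c.0 has moves —b→ q3
  q3 = c.0 has moves —c→ q4
  q4 = 0 has moves (no moves)
Coarsest stable partition (strong bisimilarity classes):
  B0 = {p0, q0}
  B1 = {p1, q1}
  B2 = {p2, q2}
  B3 = {p3, q3}
  B4 = {p4, q4}
p0 ∈ B0, q0 ∈ B0 → same block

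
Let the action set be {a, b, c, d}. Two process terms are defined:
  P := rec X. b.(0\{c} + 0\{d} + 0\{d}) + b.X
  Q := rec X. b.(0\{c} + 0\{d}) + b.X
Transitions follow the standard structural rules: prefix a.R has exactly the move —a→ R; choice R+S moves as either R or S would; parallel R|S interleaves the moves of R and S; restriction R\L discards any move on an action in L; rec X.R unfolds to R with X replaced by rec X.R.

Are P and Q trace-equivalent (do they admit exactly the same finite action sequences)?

traces(P) = traces(Q)

Reachable graph of P (2 states):
  u0 = rec X. b.(0\{c} + 0\{d} + 0\{d}) + b.X | —b→ u0, —b→ u1
  u1 = 0\{c} + 0\{d} + 0\{d} | ·
Reachable graph of Q (2 states):
  v0 = rec X. b.(0\{c} + 0\{d}) + b.X | —b→ v0, —b→ v1
  v1 = 0\{c} + 0\{d} | ·
Partition-refinement fixed point:
  B0 = {u0, v0}
  B1 = {u1, v1}
u0 ∈ B0, v0 ∈ B0 → same block
Bisimilar ⇒ trace-equivalent.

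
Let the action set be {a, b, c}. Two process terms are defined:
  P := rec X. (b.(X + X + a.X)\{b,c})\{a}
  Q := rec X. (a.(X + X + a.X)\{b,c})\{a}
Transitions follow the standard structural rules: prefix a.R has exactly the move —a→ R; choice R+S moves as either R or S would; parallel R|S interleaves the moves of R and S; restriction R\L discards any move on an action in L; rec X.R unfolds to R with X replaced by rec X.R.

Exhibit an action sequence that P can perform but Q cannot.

b

Reachable graph of P (2 states):
  m0 = rec X. (b.(X + X + a.X)\{b,c})\{a} ⊢ =b=> m1
  m1 = ((rec X. (b.(X + X + a.X)\{b,c})\{a}) + (rec X. (b.(X + X + a.X)\{b,c})\{a}) + a.(rec X. (b.(X + X + a.X)\{b,c})\{a}))\{b,c}\{a} ⊢ (no moves)
Reachable graph of Q (1 states):
  n0 = rec X. (a.(X + X + a.X)\{b,c})\{a} ⊢ (no moves)
Trace ⟨b⟩ through P, begin at {m0}:
  after b @ step 1: {m1}
  P completes σ.
Trace ⟨b⟩ through Q, begin at {n0}:
  after b @ step 1: no successor for Q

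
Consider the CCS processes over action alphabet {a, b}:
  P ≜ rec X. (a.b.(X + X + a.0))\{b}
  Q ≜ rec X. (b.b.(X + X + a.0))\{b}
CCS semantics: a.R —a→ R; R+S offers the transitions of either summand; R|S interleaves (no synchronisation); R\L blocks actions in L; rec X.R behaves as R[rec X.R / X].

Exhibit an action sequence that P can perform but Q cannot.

a

Reachable graph of P (2 states):
  s0 = rec X. (a.b.(X + X + a.0))\{b} has moves -a-> s1
  s1 = (b.((rec X. (a.b.(X + X + a.0))\{b}) + (rec X. (a.b.(X + X + a.0))\{b}) + a.0))\{b} has moves ∅
Reachable graph of Q (1 states):
  t0 = rec X. (b.b.(X + X + a.0))\{b} has moves ∅
Trace ⟨a⟩ through P, begin at {s0}:
  [1] a ⇒ {s1}
  — P admits the full trace.
Trace ⟨a⟩ through Q, begin at {t0}:
  [1] a ⇒ ∅ (Q stuck)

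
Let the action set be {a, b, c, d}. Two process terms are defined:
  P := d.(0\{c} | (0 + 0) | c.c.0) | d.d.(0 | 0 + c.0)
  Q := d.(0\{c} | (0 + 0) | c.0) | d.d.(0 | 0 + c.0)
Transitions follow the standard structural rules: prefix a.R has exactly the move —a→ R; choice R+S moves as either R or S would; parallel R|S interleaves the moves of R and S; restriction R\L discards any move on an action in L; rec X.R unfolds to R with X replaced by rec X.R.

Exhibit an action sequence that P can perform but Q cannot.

dcc

Reachable graph of P (16 states):
  m0 = d.(0\{c} | (0 + 0) | c.c.0) | d.d.(0 | 0 + c.0) → —d→ m1, —d→ m2
  m1 = 0\{c} | (0 + 0) | c.c.0 | d.d.(0 | 0 + c.0) → —c→ m3, —d→ m4
  m2 = d.(0\{c} | (0 + 0) | c.c.0) | d.(0 | 0 + c.0) → —d→ m4, —d→ m5
  m3 = 0\{c} | (0 + 0) | c.0 | d.d.(0 | 0 + c.0) → —c→ m6, —d→ m7
  m4 = 0\{c} | (0 + 0) | c.c.0 | d.(0 | 0 + c.0) → —c→ m7, —d→ m8
  m5 = d.(0\{c} | (0 + 0) | c.c.0) | (0 | 0 + c.0) → —c→ m9, —d→ m8
  m6 = 0\{c} | (0 + 0) | 0 | d.d.(0 | 0 + c.0) → —d→ m10
  m7 = 0\{c} | (0 + 0) | c.0 | d.(0 | 0 + c.0) → —c→ m10, —d→ m11
  m8 = 0\{c} | (0 + 0) | c.c.0 | (0 | 0 + c.0) → —c→ m11, —c→ m12
  m9 = d.(0\{c} | (0 + 0) | c.c.0) | 0 → —d→ m12
  m10 = 0\{c} | (0 + 0) | 0 | d.(0 | 0 + c.0) → —d→ m13
  m11 = 0\{c} | (0 + 0) | c.0 | (0 | 0 + c.0) → —c→ m13, —c→ m14
  m12 = 0\{c} | (0 + 0) | c.c.0 | 0 → —c→ m14
  m13 = 0\{c} | (0 + 0) | 0 | (0 | 0 + c.0) → —c→ m15
  m14 = 0\{c} | (0 + 0) | c.0 | 0 → —c→ m15
  m15 = 0\{c} | (0 + 0) | 0 | 0 → ∅
Reachable graph of Q (12 states):
  n0 = d.(0\{c} | (0 + 0) | c.0) | d.d.(0 | 0 + c.0) → —d→ n1, —d→ n2
  n1 = 0\{c} | (0 + 0) | c.0 | d.d.(0 | 0 + c.0) → —c→ n3, —d→ n4
  n2 = d.(0\{c} | (0 + 0) | c.0) | d.(0 | 0 + c.0) → —d→ n4, —d→ n5
  n3 = 0\{c} | (0 + 0) | 0 | d.d.(0 | 0 + c.0) → —d→ n6
  n4 = 0\{c} | (0 + 0) | c.0 | d.(0 | 0 + c.0) → —c→ n6, —d→ n7
  n5 = d.(0\{c} | (0 + 0) | c.0) | (0 | 0 + c.0) → —c→ n8, —d→ n7
  n6 = 0\{c} | (0 + 0) | 0 | d.(0 | 0 + c.0) → —d→ n9
  n7 = 0\{c} | (0 + 0) | c.0 | (0 | 0 + c.0) → —c→ n10, —c→ n9
  n8 = d.(0\{c} | (0 + 0) | c.0) | 0 → —d→ n10
  n9 = 0\{c} | (0 + 0) | 0 | (0 | 0 + c.0) → —c→ n11
  n10 = 0\{c} | (0 + 0) | c.0 | 0 → —c→ n11
  n11 = 0\{c} | (0 + 0) | 0 | 0 → ∅
Trace ⟨dcc⟩ through P, begin at {m0}:
  step 1 (d): {m1, m2}
  step 2 (c): {m3}
  step 3 (c): {m6}
  — P admits the full trace.
Trace ⟨dcc⟩ through Q, begin at {n0}:
  step 1 (d): {n1, n2}
  step 2 (c): {n3}
  step 3 (c): ∅  — Q cannot continue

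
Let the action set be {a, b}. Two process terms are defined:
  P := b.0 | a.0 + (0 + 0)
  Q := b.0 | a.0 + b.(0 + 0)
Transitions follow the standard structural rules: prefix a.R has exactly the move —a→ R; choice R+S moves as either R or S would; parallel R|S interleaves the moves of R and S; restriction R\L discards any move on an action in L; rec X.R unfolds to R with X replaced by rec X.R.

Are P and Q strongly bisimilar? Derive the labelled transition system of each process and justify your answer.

P ≁ Q

P's transition system — 4 states:
  u0 = b.0 | a.0 + (0 + 0) :: --a--▸ u1, --b--▸ u2
  u1 = b.0 | 0 :: --b--▸ u3
  u2 = 0 | a.0 :: --a--▸ u3
  u3 = 0 | 0 :: (no moves)
Q's transition system — 5 states:
  v0 = b.0 | a.0 + b.(0 + 0) :: --a--▸ v1, --b--▸ v2, --b--▸ v3
  v1 = b.0 | 0 :: --b--▸ v4
  v2 = 0 + 0 :: (no moves)
  v3 = 0 | a.0 :: --a--▸ v4
  v4 = 0 | 0 :: (no moves)
Bisimilarity quotient blocks:
  B0 = {u0}
  B1 = {u2, v3}
  B2 = {u3, v2, v4}
  B3 = {u1, v1}
  B4 = {v0}
u0 ∈ B0, v0 ∈ B4 → different blocks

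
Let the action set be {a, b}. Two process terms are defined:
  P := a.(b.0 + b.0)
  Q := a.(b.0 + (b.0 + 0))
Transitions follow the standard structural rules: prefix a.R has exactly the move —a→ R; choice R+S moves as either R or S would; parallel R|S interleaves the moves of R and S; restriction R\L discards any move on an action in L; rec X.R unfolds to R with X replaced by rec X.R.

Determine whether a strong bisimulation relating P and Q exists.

LTS(P): 3 reachable states
  p0 = a.(b.0 + b.0) → =a=> p1
  p1 = b.0 + b.0 → =b=> p2
  p2 = 0 → ∅
LTS(Q): 3 reachable states
  q0 = a.(b.0 + (b.0 + 0)) → =a=> q1
  q1 = b.0 + (b.0 + 0) → =b=> q2
  q2 = 0 → ∅
Bisimilarity quotient blocks:
  B0 = {p0, q0}
  B1 = {p1, q1}
  B2 = {p2, q2}
p0 ∈ B0, q0 ∈ B0 → same block

P ~ Q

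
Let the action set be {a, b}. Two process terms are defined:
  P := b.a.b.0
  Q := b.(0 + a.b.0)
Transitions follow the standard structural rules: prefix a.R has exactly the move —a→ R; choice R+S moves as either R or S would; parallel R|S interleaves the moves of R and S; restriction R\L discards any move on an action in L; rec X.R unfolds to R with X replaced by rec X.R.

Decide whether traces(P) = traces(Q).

YES

Reachable graph of P (4 states):
  p0 = b.a.b.0 ⊢ =b=> p1
  p1 = a.b.0 ⊢ =a=> p2
  p2 = b.0 ⊢ =b=> p3
  p3 = 0 ⊢ ∅
Reachable graph of Q (4 states):
  q0 = b.(0 + a.b.0) ⊢ =b=> q1
  q1 = 0 + a.b.0 ⊢ =a=> q2
  q2 = b.0 ⊢ =b=> q3
  q3 = 0 ⊢ ∅
Bisimilarity quotient blocks:
  B0 = {p0, q0}
  B1 = {p1, q1}
  B2 = {p2, q2}
  B3 = {p3, q3}
p0 ∈ B0, q0 ∈ B0 → same block
Bisimilar ⇒ trace-equivalent.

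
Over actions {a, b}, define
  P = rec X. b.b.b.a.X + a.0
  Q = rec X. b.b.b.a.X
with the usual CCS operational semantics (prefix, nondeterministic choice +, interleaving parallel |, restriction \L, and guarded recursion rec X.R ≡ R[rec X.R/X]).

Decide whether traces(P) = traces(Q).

LTS(P): 5 reachable states
  s0 = rec X. b.b.b.a.X + a.0 has moves —a→ s1, —b→ s2
  s1 = 0 has moves stopped
  s2 = b.b.a.(rec X. b.b.b.a.X + a.0) has moves —b→ s3
  s3 = b.a.(rec X. b.b.b.a.X + a.0) has moves —b→ s4
  s4 = a.(rec X. b.b.b.a.X + a.0) has moves —a→ s0
LTS(Q): 4 reachable states
  t0 = rec X. b.b.b.a.X has moves —b→ t1
  t1 = b.b.a.(rec X. b.b.b.a.X) has moves —b→ t2
  t2 = b.a.(rec X. b.b.b.a.X) has moves —b→ t3
  t3 = a.(rec X. b.b.b.a.X) has moves —a→ t0
Run σ = ⟨a⟩ on P: start {s0}
  step 1 (a): {s1}
  P completes σ.
Run σ = ⟨a⟩ on Q: start {t0}
  step 1 (a): no successor for Q

trace-distinct — witness ⟨a⟩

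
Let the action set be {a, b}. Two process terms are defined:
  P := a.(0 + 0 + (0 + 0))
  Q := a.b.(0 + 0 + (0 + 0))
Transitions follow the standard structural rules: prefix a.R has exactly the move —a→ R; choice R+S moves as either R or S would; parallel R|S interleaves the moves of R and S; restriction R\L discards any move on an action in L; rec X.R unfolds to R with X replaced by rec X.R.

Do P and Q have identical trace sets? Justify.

LTS(P): 2 reachable states
  m0 = a.(0 + 0 + (0 + 0)) → =a=> m1
  m1 = 0 + 0 + (0 + 0) → deadlocked
LTS(Q): 3 reachable states
  n0 = a.b.(0 + 0 + (0 + 0)) → =a=> n1
  n1 = b.(0 + 0 + (0 + 0)) → =b=> n2
  n2 = 0 + 0 + (0 + 0) → deadlocked
Trace ⟨ab⟩ through Q, begin at {n0}:
  [1] a ⇒ {n1}
  [2] b ⇒ {n2}
  Q completes σ.
Trace ⟨ab⟩ through P, begin at {m0}:
  [1] a ⇒ {m1}
  [2] b ⇒ no successor for P

NO — witness ⟨ab⟩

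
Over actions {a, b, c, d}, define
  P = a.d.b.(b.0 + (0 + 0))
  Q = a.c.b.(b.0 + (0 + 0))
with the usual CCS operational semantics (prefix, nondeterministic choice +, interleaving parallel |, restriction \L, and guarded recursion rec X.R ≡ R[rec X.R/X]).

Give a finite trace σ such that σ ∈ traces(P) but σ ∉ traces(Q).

LTS(P): 5 reachable states
  p0 = a.d.b.(b.0 + (0 + 0)) has moves ··a··> p1
  p1 = d.b.(b.0 + (0 + 0)) has moves ··d··> p2
  p2 = b.(b.0 + (0 + 0)) has moves ··b··> p3
  p3 = b.0 + (0 + 0) has moves ··b··> p4
  p4 = 0 has moves (no moves)
LTS(Q): 5 reachable states
  q0 = a.c.b.(b.0 + (0 + 0)) has moves ··a··> q1
  q1 = c.b.(b.0 + (0 + 0)) has moves ··c··> q2
  q2 = b.(b.0 + (0 + 0)) has moves ··b··> q3
  q3 = b.0 + (0 + 0) has moves ··b··> q4
  q4 = 0 has moves (no moves)
Trace ⟨ad⟩ through P, begin at {p0}:
  step 1 (a): {p1}
  step 2 (d): {p2}
  — P admits the full trace.
Trace ⟨ad⟩ through Q, begin at {q0}:
  step 1 (a): {q1}
  step 2 (d): ∅ (Q stuck)

ad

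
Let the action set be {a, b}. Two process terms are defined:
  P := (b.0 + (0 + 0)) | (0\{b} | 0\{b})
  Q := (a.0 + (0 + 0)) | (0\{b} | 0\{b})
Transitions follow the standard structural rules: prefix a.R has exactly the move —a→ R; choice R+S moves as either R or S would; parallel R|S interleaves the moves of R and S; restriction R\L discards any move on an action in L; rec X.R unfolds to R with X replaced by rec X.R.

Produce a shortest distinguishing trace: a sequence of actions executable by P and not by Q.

b

LTS(P): 2 reachable states
  p0 = (b.0 + (0 + 0)) | (0\{b} | 0\{b}) | =b=> p1
  p1 = 0 | (0\{b} | 0\{b}) | ∅
LTS(Q): 2 reachable states
  q0 = (a.0 + (0 + 0)) | (0\{b} | 0\{b}) | =a=> q1
  q1 = 0 | (0\{b} | 0\{b}) | ∅
Executing b from P (initial set {p0}):
  after b @ step 1: {p1}
  P completes σ.
Executing b from Q (initial set {q0}):
  after b @ step 1: no successor for Q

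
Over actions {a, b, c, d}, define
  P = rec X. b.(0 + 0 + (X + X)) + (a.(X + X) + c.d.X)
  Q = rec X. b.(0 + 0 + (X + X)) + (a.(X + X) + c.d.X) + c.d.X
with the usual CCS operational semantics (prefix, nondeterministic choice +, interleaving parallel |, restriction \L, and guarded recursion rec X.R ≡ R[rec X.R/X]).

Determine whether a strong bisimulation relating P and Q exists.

bisimilar

Reachable graph of P (4 states):
  m0 = rec X. b.(0 + 0 + (X + X)) + (a.(X + X) + c.d.X) → --a--▸ m1, --b--▸ m2, --c--▸ m3
  m1 = (rec X. b.(0 + 0 + (X + X)) + (a.(X + X) + c.d.X)) + (rec X. b.(0 + 0 + (X + X)) + (a.(X + X) + c.d.X)) → --a--▸ m1, --b--▸ m2, --c--▸ m3
  m2 = 0 + 0 + ((rec X. b.(0 + 0 + (X + X)) + (a.(X + X) + c.d.X)) + (rec X. b.(0 + 0 + (X + X)) + (a.(X + X) + c.d.X))) → --a--▸ m1, --b--▸ m2, --c--▸ m3
  m3 = d.(rec X. b.(0 + 0 + (X + X)) + (a.(X + X) + c.d.X)) → --d--▸ m0
Reachable graph of Q (4 states):
  n0 = rec X. b.(0 + 0 + (X + X)) + (a.(X + X) + c.d.X) + c.d.X → --a--▸ n1, --b--▸ n2, --c--▸ n3
  n1 = (rec X. b.(0 + 0 + (X + X)) + (a.(X + X) + c.d.X) + c.d.X) + (rec X. b.(0 + 0 + (X + X)) + (a.(X + X) + c.d.X) + c.d.X) → --a--▸ n1, --b--▸ n2, --c--▸ n3
  n2 = 0 + 0 + ((rec X. b.(0 + 0 + (X + X)) + (a.(X + X) + c.d.X) + c.d.X) + (rec X. b.(0 + 0 + (X + X)) + (a.(X + X) + c.d.X) + c.d.X)) → --a--▸ n1, --b--▸ n2, --c--▸ n3
  n3 = d.(rec X. b.(0 + 0 + (X + X)) + (a.(X + X) + c.d.X) + c.d.X) → --d--▸ n0
Bisimilarity quotient blocks:
  B0 = {m0, m1, m2, n0, n1, n2}
  B1 = {m3, n3}
m0 ∈ B0, n0 ∈ B0 → same block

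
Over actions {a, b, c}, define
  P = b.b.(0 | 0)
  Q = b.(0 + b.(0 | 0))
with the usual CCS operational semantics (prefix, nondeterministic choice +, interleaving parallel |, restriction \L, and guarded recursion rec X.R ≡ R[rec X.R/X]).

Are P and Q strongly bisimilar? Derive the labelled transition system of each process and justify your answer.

bisimilar

P's transition system — 3 states:
  m0 = b.b.(0 | 0) → -b-> m1
  m1 = b.(0 | 0) → -b-> m2
  m2 = 0 | 0 → deadlocked
Q's transition system — 3 states:
  n0 = b.(0 + b.(0 | 0)) → -b-> n1
  n1 = 0 + b.(0 | 0) → -b-> n2
  n2 = 0 | 0 → deadlocked
Partition-refinement fixed point:
  B0 = {m0, n0}
  B1 = {m1, n1}
  B2 = {m2, n2}
m0 ∈ B0, n0 ∈ B0 → same block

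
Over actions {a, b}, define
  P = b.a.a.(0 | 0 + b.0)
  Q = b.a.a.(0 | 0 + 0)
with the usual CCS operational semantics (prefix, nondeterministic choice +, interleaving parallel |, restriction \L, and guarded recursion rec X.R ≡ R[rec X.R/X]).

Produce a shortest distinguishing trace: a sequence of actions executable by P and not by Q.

baab

LTS(P): 5 reachable states
  u0 = b.a.a.(0 | 0 + b.0) → —b→ u1
  u1 = a.a.(0 | 0 + b.0) → —a→ u2
  u2 = a.(0 | 0 + b.0) → —a→ u3
  u3 = 0 | 0 + b.0 → —b→ u4
  u4 = 0 → (no moves)
LTS(Q): 4 reachable states
  v0 = b.a.a.(0 | 0 + 0) → —b→ v1
  v1 = a.a.(0 | 0 + 0) → —a→ v2
  v2 = a.(0 | 0 + 0) → —a→ v3
  v3 = 0 | 0 + 0 → (no moves)
Trace ⟨baab⟩ through P, begin at {u0}:
  step 1 (b): {u1}
  step 2 (a): {u2}
  step 3 (a): {u3}
  step 4 (b): {u4}
  — P admits the full trace.
Trace ⟨baab⟩ through Q, begin at {v0}:
  step 1 (b): {v1}
  step 2 (a): {v2}
  step 3 (a): {v3}
  step 4 (b): ∅ (Q stuck)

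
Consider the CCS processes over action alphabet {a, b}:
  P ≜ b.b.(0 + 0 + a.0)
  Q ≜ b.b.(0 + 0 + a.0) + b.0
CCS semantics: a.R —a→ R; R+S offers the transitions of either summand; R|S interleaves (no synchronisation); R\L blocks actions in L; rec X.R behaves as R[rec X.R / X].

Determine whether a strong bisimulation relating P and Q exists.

P's transition system — 4 states:
  m0 = b.b.(0 + 0 + a.0) :: =b=> m1
  m1 = b.(0 + 0 + a.0) :: =b=> m2
  m2 = 0 + 0 + a.0 :: =a=> m3
  m3 = 0 :: (no moves)
Q's transition system — 4 states:
  n0 = b.b.(0 + 0 + a.0) + b.0 :: =b=> n1, =b=> n2
  n1 = 0 :: (no moves)
  n2 = b.(0 + 0 + a.0) :: =b=> n3
  n3 = 0 + 0 + a.0 :: =a=> n1
Coarsest stable partition (strong bisimilarity classes):
  B0 = {m0}
  B1 = {m1, n2}
  B2 = {m2, n3}
  B3 = {m3, n1}
  B4 = {n0}
m0 ∈ B0, n0 ∈ B4 → different blocks

not bisimilar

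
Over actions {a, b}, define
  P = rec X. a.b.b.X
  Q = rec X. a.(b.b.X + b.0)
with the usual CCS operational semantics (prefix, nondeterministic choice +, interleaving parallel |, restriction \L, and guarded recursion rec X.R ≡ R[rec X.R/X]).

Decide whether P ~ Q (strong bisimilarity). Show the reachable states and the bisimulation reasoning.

LTS(P): 3 reachable states
  m0 = rec X. a.b.b.X → =a=> m1
  m1 = b.b.(rec X. a.b.b.X) → =b=> m2
  m2 = b.(rec X. a.b.b.X) → =b=> m0
LTS(Q): 4 reachable states
  n0 = rec X. a.(b.b.X + b.0) → =a=> n1
  n1 = b.b.(rec X. a.(b.b.X + b.0)) + b.0 → =b=> n2, =b=> n3
  n2 = 0 → deadlocked
  n3 = b.(rec X. a.(b.b.X + b.0)) → =b=> n0
Coarsest stable partition (strong bisimilarity classes):
  B0 = {m0}
  B1 = {m1}
  B2 = {m2}
  B3 = {n0}
  B4 = {n1}
  B5 = {n3}
  B6 = {n2}
m0 ∈ B0, n0 ∈ B3 → different blocks

P ≁ Q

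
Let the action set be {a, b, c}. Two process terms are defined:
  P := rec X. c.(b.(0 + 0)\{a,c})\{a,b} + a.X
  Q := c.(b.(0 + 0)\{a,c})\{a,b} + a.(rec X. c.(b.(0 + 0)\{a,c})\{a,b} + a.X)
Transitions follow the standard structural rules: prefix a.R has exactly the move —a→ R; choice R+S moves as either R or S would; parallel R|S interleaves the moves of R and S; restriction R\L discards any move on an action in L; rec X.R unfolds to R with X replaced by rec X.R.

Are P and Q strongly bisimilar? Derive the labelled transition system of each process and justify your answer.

bisimilar

Reachable graph of P (2 states):
  u0 = rec X. c.(b.(0 + 0)\{a,c})\{a,b} + a.X :: ··a··> u0, ··c··> u1
  u1 = (b.(0 + 0)\{a,c})\{a,b} :: (no moves)
Reachable graph of Q (3 states):
  v0 = c.(b.(0 + 0)\{a,c})\{a,b} + a.(rec X. c.(b.(0 + 0)\{a,c})\{a,b} + a.X) :: ··a··> v1, ··c··> v2
  v1 = rec X. c.(b.(0 + 0)\{a,c})\{a,b} + a.X :: ··a··> v1, ··c··> v2
  v2 = (b.(0 + 0)\{a,c})\{a,b} :: (no moves)
Partition-refinement fixed point:
  B0 = {u0, v0, v1}
  B1 = {u1, v2}
u0 ∈ B0, v0 ∈ B0 → same block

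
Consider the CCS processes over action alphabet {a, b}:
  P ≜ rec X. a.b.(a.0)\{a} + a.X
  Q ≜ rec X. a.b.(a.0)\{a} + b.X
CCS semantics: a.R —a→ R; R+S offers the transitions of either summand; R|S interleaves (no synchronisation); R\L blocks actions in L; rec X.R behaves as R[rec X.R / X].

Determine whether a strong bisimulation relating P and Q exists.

P's transition system — 3 states:
  s0 = rec X. a.b.(a.0)\{a} + a.X | --a--▸ s0, --a--▸ s1
  s1 = b.(a.0)\{a} | --b--▸ s2
  s2 = (a.0)\{a} | deadlocked
Q's transition system — 3 states:
  t0 = rec X. a.b.(a.0)\{a} + b.X | --a--▸ t1, --b--▸ t0
  t1 = b.(a.0)\{a} | --b--▸ t2
  t2 = (a.0)\{a} | deadlocked
Bisimilarity quotient blocks:
  B0 = {s0}
  B1 = {s1, t1}
  B2 = {s2, t2}
  B3 = {t0}
s0 ∈ B0, t0 ∈ B3 → different blocks

P ≁ Q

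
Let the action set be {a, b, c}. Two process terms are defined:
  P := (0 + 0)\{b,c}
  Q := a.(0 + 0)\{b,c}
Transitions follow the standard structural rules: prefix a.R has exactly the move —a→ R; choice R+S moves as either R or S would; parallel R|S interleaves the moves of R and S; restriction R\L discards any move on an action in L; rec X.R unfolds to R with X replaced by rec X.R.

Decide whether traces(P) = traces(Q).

Reachable graph of P (1 states):
  m0 = (0 + 0)\{b,c} has moves deadlocked
Reachable graph of Q (2 states):
  n0 = a.(0 + 0)\{b,c} has moves --a--▸ n1
  n1 = (0 + 0)\{b,c} has moves deadlocked
Executing a from Q (initial set {n0}):
  [1] a ⇒ {n1}
  — Q admits the full trace.
Executing a from P (initial set {m0}):
  [1] a ⇒ no successor for P

traces(P) ≠ traces(Q) — witness ⟨a⟩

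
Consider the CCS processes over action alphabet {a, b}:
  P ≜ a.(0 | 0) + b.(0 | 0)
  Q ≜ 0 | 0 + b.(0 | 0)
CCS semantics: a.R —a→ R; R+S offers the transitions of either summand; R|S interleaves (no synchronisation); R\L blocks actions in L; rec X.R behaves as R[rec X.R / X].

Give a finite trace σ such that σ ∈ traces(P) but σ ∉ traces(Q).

a

Reachable graph of P (2 states):
  m0 = a.(0 | 0) + b.(0 | 0) ⊢ --a--▸ m1, --b--▸ m1
  m1 = 0 | 0 ⊢ ∅
Reachable graph of Q (2 states):
  n0 = 0 | 0 + b.(0 | 0) ⊢ --b--▸ n1
  n1 = 0 | 0 ⊢ ∅
Run σ = ⟨a⟩ on P: start {m0}
  step 1 (a): {m1}
  P completes σ.
Run σ = ⟨a⟩ on Q: start {n0}
  step 1 (a): ∅  — Q cannot continue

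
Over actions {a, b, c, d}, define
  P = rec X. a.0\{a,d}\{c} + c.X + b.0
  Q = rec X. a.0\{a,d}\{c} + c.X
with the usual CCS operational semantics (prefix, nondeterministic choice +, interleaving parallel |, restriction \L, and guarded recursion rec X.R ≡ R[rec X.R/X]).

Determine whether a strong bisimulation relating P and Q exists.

NO

P's transition system — 3 states:
  m0 = rec X. a.0\{a,d}\{c} + c.X + b.0 | =a=> m1, =b=> m2, =c=> m0
  m1 = 0\{a,d}\{c} | stopped
  m2 = 0 | stopped
Q's transition system — 2 states:
  n0 = rec X. a.0\{a,d}\{c} + c.X | =a=> n1, =c=> n0
  n1 = 0\{a,d}\{c} | stopped
Bisimilarity quotient blocks:
  B0 = {m0}
  B1 = {m1, m2, n1}
  B2 = {n0}
m0 ∈ B0, n0 ∈ B2 → different blocks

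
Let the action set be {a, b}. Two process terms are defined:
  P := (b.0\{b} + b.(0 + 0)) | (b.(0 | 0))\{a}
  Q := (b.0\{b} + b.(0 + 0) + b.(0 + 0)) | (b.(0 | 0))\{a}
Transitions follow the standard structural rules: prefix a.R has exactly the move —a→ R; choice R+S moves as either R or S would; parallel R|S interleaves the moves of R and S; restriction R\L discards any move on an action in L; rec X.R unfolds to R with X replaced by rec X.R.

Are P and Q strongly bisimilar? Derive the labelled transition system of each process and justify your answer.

Reachable graph of P (6 states):
  u0 = (b.0\{b} + b.(0 + 0)) | (b.(0 | 0))\{a} ⊢ --b--▸ u1, --b--▸ u2, --b--▸ u3
  u1 = (0 + 0) | (b.(0 | 0))\{a} ⊢ --b--▸ u4
  u2 = (b.0\{b} + b.(0 + 0)) | (0 | 0)\{a} ⊢ --b--▸ u4, --b--▸ u5
  u3 = 0\{b} | (b.(0 | 0))\{a} ⊢ --b--▸ u5
  u4 = (0 + 0) | (0 | 0)\{a} ⊢ stopped
  u5 = 0\{b} | (0 | 0)\{a} ⊢ stopped
Reachable graph of Q (6 states):
  v0 = (b.0\{b} + b.(0 + 0) + b.(0 + 0)) | (b.(0 | 0))\{a} ⊢ --b--▸ v1, --b--▸ v2, --b--▸ v3
  v1 = (0 + 0) | (b.(0 | 0))\{a} ⊢ --b--▸ v4
  v2 = (b.0\{b} + b.(0 + 0) + b.(0 + 0)) | (0 | 0)\{a} ⊢ --b--▸ v4, --b--▸ v5
  v3 = 0\{b} | (b.(0 | 0))\{a} ⊢ --b--▸ v5
  v4 = (0 + 0) | (0 | 0)\{a} ⊢ stopped
  v5 = 0\{b} | (0 | 0)\{a} ⊢ stopped
Partition-refinement fixed point:
  B0 = {u0, v0}
  B1 = {u1, u2, u3, v1, v2, v3}
  B2 = {u4, u5, v4, v5}
u0 ∈ B0, v0 ∈ B0 → same block

P ~ Q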